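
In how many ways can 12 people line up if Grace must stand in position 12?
Fix one position: (12-1)! = 39916800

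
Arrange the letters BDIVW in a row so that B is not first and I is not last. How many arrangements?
By inclusion-exclusion: 5! - 2×(5-1)! + (5-2)! = 120 - 48 + 6 = 78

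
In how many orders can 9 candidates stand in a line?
9! = 362880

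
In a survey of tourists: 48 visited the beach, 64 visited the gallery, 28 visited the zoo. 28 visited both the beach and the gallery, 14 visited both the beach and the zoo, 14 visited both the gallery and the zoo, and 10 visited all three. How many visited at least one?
|A∪B∪C| = 48+64+28-28-14-14+10 = 94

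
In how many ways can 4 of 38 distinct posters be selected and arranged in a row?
P(38,4) = 38!/(38-4)! = 1771560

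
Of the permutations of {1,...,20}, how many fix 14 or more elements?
Exactly j fixed points: C(20,j)·!(20-j); sum over j ≥ 14 (derangement numbers via !m = (m-1)·(!(m-1) + !(m-2)): !0..!6 = 1, 0, 1, 2, 9, 44, 265). Σ_{j=14}^{20} C(20,j)·!(20-j) = C(20,14)·!6 + C(20,15)·!5 + C(20,16)·!4 + C(20,17)·!3 + C(20,18)·!2 + C(20,19)·!1 + C(20,20)·!0 = 38760·265 + 15504·44 + 4845·9 + 1140·2 + 190·1 + 20·0 + 1·1 = 10999652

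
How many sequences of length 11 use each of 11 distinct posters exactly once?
11! = 39916800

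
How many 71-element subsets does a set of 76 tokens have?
C(76,71) = 76!/(71!×5!) = 18474840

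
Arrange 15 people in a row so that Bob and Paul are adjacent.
Treat as block: (15-1)! × 2! = 87178291200 × 2 = 174356582400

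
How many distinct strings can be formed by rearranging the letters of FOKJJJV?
7! / (1! × 1! × 3! × 1! × 1!) = 840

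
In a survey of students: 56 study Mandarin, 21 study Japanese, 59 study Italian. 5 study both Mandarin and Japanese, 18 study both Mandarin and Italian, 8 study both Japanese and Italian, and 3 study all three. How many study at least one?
|A∪B∪C| = 56+21+59-5-18-8+3 = 108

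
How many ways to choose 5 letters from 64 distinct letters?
C(64,5) = 64!/(5!×59!) = 7624512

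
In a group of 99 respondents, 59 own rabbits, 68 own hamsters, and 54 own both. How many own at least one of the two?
|A∪B| = |A| + |B| - |A∩B| = 59 + 68 - 54 = 73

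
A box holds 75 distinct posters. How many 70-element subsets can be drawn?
C(75,70) = 75!/(70!×5!) = 17259390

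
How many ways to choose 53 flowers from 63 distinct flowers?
C(63,53) = 63!/(53!×10!) = 127805525001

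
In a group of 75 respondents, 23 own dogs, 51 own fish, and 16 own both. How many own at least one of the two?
|A∪B| = |A| + |B| - |A∩B| = 23 + 51 - 16 = 58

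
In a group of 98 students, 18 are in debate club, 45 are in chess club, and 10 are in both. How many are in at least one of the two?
|A∪B| = |A| + |B| - |A∩B| = 18 + 45 - 10 = 53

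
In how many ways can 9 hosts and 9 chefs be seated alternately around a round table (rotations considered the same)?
Fix one of the hosts: (9-1)! ways for the remaining hosts, × 9! ways for the chefs = 40320 × 362880 = 14631321600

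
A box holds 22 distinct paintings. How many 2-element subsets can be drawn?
C(22,2) = 22!/(2!×20!) = 231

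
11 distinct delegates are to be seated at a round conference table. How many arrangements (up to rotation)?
Circular: fix one position, arrange the rest. (11-1)! = 3628800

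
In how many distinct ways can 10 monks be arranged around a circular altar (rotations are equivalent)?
Circular: fix one position, arrange the rest. (10-1)! = 362880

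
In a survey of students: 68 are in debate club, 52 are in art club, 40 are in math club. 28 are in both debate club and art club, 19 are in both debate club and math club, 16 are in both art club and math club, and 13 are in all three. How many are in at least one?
|A∪B∪C| = 68+52+40-28-19-16+13 = 110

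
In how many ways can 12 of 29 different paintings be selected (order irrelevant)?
C(29,12) = 29!/(12!×17!) = 51895935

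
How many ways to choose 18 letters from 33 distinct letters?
C(33,18) = 33!/(18!×15!) = 1037158320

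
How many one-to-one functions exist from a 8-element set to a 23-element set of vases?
P(23,8) = 23!/(23-8)! = 19769460480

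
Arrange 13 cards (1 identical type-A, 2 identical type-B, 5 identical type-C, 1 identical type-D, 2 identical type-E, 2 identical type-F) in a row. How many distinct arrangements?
13! / (1! × 2! × 5! × 1! × 2! × 2!) = 6486480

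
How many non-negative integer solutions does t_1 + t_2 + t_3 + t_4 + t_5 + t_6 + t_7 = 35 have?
C(35+7-1, 7-1) = C(41, 6) = 4496388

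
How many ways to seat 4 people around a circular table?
Circular: fix one position, arrange the rest. (4-1)! = 6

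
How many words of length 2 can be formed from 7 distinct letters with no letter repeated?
P(7,2) = 7!/(7-2)! = 42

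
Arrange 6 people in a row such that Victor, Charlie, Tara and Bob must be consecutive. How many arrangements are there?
Treat the 4 as one block: (6-4+1)! × 4! = 6 × 24 = 144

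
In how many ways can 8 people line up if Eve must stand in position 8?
Fix one position: (8-1)! = 5040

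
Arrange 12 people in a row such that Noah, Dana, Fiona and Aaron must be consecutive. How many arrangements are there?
Treat the 4 as one block: (12-4+1)! × 4! = 362880 × 24 = 8709120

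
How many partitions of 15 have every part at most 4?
Let r_j(i) = number of partitions of i into parts ≤ j, for i = 0..15. r_1(i) = 1 for all i; r_j(i) = r_{j-1}(i) + r_j(i-j). Rows j = 2..4: ≤2: 1 1 2 2 3 3 4 4 5 5 6 6 7 7 8 8; ≤3: 1 1 2 3 4 5 7 8 10 12 14 16 19 21 24 27; ≤4: 1 1 2 3 5 6 9 11 15 18 23 27 34 39 47 54. r_4(15) = 54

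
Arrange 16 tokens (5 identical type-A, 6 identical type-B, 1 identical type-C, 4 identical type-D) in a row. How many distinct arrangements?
16! / (5! × 6! × 1! × 4!) = 10090080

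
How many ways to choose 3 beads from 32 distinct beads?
C(32,3) = 32!/(3!×29!) = 4960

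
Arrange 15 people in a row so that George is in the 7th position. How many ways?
Fix one position: (15-1)! = 87178291200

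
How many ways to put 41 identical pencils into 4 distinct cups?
C(41+4-1, 4-1) = C(44, 3) = 13244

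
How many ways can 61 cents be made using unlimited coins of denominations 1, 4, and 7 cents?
Coefficient of x^61 in 1/(1-x^1) · 1/(1-x^4) · 1/(1-x^7). Case on j = number of 7-cent coins (j = 0..8); remainder r = 61 - 7j is made from {1,4} in ⌊r/4⌋+1 ways. r = 61, 54, 47, 40, 33, 26, 19, 12, 5 → 16 + 14 + 12 + 11 + 9 + 7 + 5 + 4 + 2 = 80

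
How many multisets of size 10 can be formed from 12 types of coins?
C(10+12-1, 12-1) = C(21, 11) = 352716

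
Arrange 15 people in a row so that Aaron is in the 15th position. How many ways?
Fix one position: (15-1)! = 87178291200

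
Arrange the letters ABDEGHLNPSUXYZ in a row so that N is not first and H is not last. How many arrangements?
By inclusion-exclusion: 14! - 2×(14-1)! + (14-2)! = 87178291200 - 12454041600 + 479001600 = 75203251200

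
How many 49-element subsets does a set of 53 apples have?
C(53,49) = 53!/(49!×4!) = 292825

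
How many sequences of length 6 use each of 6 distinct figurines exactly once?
6! = 720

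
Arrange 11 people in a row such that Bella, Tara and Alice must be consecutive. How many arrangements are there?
Treat the 3 as one block: (11-3+1)! × 3! = 362880 × 6 = 2177280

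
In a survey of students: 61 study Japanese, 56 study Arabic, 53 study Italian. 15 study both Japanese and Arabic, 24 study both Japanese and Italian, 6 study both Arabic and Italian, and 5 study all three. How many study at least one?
|A∪B∪C| = 61+56+53-15-24-6+5 = 130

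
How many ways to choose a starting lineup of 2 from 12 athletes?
C(12,2) = 12!/(2!×10!) = 66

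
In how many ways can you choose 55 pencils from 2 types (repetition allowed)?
C(55+2-1, 2-1) = C(56, 1) = 56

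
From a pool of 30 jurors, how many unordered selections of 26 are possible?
C(30,26) = 30!/(26!×4!) = 27405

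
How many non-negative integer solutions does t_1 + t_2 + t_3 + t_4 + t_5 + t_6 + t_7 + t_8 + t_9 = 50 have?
C(50+9-1, 9-1) = C(58, 8) = 1916797311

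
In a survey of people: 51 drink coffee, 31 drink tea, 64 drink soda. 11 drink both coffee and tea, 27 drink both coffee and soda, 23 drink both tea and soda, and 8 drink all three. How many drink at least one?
|A∪B∪C| = 51+31+64-11-27-23+8 = 93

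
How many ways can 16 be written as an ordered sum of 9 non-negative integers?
C(16+9-1, 9-1) = C(24, 8) = 735471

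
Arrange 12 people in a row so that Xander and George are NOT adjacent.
Total - adjacent = 12! - (12-1)!×2 = 479001600 - 79833600 = 399168000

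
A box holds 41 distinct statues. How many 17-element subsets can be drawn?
C(41,17) = 41!/(17!×24!) = 151584480450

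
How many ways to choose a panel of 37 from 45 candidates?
C(45,37) = 45!/(37!×8!) = 215553195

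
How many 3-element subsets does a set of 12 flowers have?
C(12,3) = 12!/(3!×9!) = 220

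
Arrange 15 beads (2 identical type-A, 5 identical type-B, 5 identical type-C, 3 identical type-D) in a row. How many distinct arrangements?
15! / (2! × 5! × 5! × 3!) = 7567560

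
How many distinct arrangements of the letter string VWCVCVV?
7! / (1! × 2! × 4!) = 105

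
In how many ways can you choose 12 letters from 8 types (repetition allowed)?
C(12+8-1, 8-1) = C(19, 7) = 50388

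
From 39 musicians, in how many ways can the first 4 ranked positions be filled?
P(39,4) = 39!/(39-4)! = 1974024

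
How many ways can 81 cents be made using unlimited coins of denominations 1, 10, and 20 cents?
Coefficient of x^81 in 1/(1-x^1) · 1/(1-x^10) · 1/(1-x^20). Case on j = number of 20-cent coins (j = 0..4); remainder r = 81 - 20j is made from {1,10} in ⌊r/10⌋+1 ways. r = 81, 61, 41, 21, 1 → 9 + 7 + 5 + 3 + 1 = 25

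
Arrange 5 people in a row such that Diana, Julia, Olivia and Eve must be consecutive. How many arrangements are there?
Treat the 4 as one block: (5-4+1)! × 4! = 2 × 24 = 48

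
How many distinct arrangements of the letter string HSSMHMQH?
8! / (2! × 3! × 2! × 1!) = 1680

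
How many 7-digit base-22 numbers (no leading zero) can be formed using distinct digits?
First digit: 21 choices (nonzero). Then descending: 21 × 21 × 20 × 19 × 18 × 17 × 16 = 820471680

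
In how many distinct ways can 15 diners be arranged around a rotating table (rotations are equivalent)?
Circular: fix one position, arrange the rest. (15-1)! = 87178291200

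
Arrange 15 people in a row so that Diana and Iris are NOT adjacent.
Total - adjacent = 15! - (15-1)!×2 = 1307674368000 - 174356582400 = 1133317785600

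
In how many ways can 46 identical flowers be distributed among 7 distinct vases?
C(46+7-1, 7-1) = C(52, 6) = 20358520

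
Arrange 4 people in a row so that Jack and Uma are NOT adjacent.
Total - adjacent = 4! - (4-1)!×2 = 24 - 12 = 12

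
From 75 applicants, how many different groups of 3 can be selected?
C(75,3) = 75!/(3!×72!) = 67525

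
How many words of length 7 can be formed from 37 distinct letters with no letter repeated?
P(37,7) = 37!/(37-7)! = 51889178880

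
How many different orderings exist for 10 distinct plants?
10! = 3628800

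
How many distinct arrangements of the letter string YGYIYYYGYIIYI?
13! / (4! × 2! × 7!) = 25740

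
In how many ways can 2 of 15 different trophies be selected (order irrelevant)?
C(15,2) = 15!/(2!×13!) = 105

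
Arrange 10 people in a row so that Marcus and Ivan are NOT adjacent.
Total - adjacent = 10! - (10-1)!×2 = 3628800 - 725760 = 2903040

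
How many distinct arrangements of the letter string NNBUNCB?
7! / (3! × 2! × 1! × 1!) = 420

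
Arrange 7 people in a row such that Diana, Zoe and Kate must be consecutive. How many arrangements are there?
Treat the 3 as one block: (7-3+1)! × 3! = 120 × 6 = 720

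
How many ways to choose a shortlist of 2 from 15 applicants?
C(15,2) = 15!/(2!×13!) = 105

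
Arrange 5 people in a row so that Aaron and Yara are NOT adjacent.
Total - adjacent = 5! - (5-1)!×2 = 120 - 48 = 72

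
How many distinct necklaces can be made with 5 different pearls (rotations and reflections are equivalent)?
(5-1)!/2 = 24/2 = 12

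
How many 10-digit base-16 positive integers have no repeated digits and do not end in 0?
Last digit: 15 nonzero choices. First digit: 14 (nonzero, ≠last). Middle 8: P(14,8) = 121080960. Total = 25427001600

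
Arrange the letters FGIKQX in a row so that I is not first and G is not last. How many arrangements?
By inclusion-exclusion: 6! - 2×(6-1)! + (6-2)! = 720 - 240 + 24 = 504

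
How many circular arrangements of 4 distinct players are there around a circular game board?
Circular: fix one position, arrange the rest. (4-1)! = 6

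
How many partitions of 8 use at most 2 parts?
By conjugation, equals partitions of 8 into parts ≤ 2. Let r_j(i) = number of partitions of i into parts ≤ j, for i = 0..8. r_1(i) = 1 for all i; r_j(i) = r_{j-1}(i) + r_j(i-j). Rows j = 2..2: ≤2: 1 1 2 2 3 3 4 4 5. r_2(8) = 5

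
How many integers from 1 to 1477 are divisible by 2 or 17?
⌊1477/2⌋ + ⌊1477/17⌋ - ⌊1477/34⌋ = 738 + 86 - 43 = 781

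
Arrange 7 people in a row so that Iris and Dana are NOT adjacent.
Total - adjacent = 7! - (7-1)!×2 = 5040 - 1440 = 3600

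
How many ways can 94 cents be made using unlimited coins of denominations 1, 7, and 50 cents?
Coefficient of x^94 in 1/(1-x^1) · 1/(1-x^7) · 1/(1-x^50). Case on j = number of 50-cent coins (j = 0..1); remainder r = 94 - 50j is made from {1,7} in ⌊r/7⌋+1 ways. r = 94, 44 → 14 + 7 = 21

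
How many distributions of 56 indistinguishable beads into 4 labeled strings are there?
C(56+4-1, 4-1) = C(59, 3) = 32509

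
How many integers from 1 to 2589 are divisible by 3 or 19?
⌊2589/3⌋ + ⌊2589/19⌋ - ⌊2589/57⌋ = 863 + 136 - 45 = 954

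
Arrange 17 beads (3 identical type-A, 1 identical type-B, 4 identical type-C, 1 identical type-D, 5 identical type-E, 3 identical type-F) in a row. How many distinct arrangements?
17! / (3! × 1! × 4! × 1! × 5! × 3!) = 3430627200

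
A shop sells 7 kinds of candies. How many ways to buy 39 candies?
C(39+7-1, 7-1) = C(45, 6) = 8145060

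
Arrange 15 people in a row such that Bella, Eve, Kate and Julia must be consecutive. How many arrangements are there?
Treat the 4 as one block: (15-4+1)! × 4! = 479001600 × 24 = 11496038400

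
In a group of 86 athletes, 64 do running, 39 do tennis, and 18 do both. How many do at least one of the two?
|A∪B| = |A| + |B| - |A∩B| = 64 + 39 - 18 = 85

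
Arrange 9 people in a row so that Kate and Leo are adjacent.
Treat as block: (9-1)! × 2! = 40320 × 2 = 80640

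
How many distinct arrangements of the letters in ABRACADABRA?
11! / (5! × 2! × 2! × 1! × 1!) = 83160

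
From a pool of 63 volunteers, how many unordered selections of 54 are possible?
C(63,54) = 63!/(54!×9!) = 23667689815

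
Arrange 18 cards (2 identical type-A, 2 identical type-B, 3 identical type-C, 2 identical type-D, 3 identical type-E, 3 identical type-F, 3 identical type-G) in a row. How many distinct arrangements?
18! / (2! × 2! × 3! × 2! × 3! × 3! × 3!) = 617512896000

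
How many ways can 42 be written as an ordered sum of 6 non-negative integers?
C(42+6-1, 6-1) = C(47, 5) = 1533939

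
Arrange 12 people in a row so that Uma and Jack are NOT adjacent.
Total - adjacent = 12! - (12-1)!×2 = 479001600 - 79833600 = 399168000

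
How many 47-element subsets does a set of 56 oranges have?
C(56,47) = 56!/(47!×9!) = 7575968400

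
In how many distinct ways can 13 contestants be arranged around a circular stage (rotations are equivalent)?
Circular: fix one position, arrange the rest. (13-1)! = 479001600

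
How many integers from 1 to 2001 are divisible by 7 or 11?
⌊2001/7⌋ + ⌊2001/11⌋ - ⌊2001/77⌋ = 285 + 181 - 25 = 441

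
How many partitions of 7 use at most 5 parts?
By conjugation, equals partitions of 7 into parts ≤ 5. Let r_j(i) = number of partitions of i into parts ≤ j, for i = 0..7. r_1(i) = 1 for all i; r_j(i) = r_{j-1}(i) + r_j(i-j). Rows j = 2..5: ≤2: 1 1 2 2 3 3 4 4; ≤3: 1 1 2 3 4 5 7 8; ≤4: 1 1 2 3 5 6 9 11; ≤5: 1 1 2 3 5 7 10 13. r_5(7) = 13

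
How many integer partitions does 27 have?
Pentagonal recurrence p(n) = p(n-1) + p(n-2) - p(n-5) - p(n-7) + p(n-12) + p(n-15) - ... gives p(0..26) = 1, 1, 2, 3, 5, 7, 11, 15, 22, 30, 42, 56, 77, 101, 135, 176, 231, 297, 385, 490, 627, 792, 1002, 1255, 1575, 1958, 2436. p(27) = p(26) + p(25) - p(22) - p(20) + p(15) + p(12) - p(5) - p(1) = 2436 + 1958 - 1002 - 627 + 176 + 77 - 7 - 1 = 3010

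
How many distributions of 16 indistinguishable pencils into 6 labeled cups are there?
C(16+6-1, 6-1) = C(21, 5) = 20349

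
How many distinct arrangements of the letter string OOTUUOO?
7! / (2! × 1! × 4!) = 105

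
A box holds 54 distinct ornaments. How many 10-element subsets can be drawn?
C(54,10) = 54!/(10!×44!) = 23930713170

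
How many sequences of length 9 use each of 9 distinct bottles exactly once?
9! = 362880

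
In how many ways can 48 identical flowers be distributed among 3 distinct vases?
C(48+3-1, 3-1) = C(50, 2) = 1225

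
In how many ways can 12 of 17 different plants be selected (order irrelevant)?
C(17,12) = 17!/(12!×5!) = 6188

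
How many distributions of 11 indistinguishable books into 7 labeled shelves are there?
C(11+7-1, 7-1) = C(17, 6) = 12376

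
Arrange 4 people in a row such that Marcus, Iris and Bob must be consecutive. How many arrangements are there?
Treat the 3 as one block: (4-3+1)! × 3! = 2 × 6 = 12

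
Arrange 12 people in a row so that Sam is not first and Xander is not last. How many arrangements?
By inclusion-exclusion: 12! - 2×(12-1)! + (12-2)! = 479001600 - 79833600 + 3628800 = 402796800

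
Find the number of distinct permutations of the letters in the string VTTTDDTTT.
9! / (1! × 2! × 6!) = 252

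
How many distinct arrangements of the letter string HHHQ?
4! / (1! × 3!) = 4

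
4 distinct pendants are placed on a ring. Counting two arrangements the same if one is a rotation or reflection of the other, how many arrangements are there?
(4-1)!/2 = 6/2 = 3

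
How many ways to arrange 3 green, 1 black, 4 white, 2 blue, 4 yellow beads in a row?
14! / (3! × 1! × 4! × 2! × 4!) = 12612600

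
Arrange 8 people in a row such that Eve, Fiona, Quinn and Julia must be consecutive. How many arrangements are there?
Treat the 4 as one block: (8-4+1)! × 4! = 120 × 24 = 2880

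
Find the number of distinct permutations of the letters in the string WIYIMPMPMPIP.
12! / (4! × 3! × 1! × 1! × 3!) = 554400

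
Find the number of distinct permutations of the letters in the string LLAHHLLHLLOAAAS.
15! / (3! × 4! × 6! × 1! × 1!) = 12612600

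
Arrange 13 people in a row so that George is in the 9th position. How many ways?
Fix one position: (13-1)! = 479001600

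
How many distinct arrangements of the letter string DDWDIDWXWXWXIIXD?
16! / (3! × 5! × 4! × 4!) = 50450400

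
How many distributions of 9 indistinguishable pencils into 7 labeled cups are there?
C(9+7-1, 7-1) = C(15, 6) = 5005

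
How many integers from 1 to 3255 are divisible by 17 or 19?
⌊3255/17⌋ + ⌊3255/19⌋ - ⌊3255/323⌋ = 191 + 171 - 10 = 352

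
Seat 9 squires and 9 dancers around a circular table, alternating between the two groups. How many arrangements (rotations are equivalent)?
Fix one of the squires: (9-1)! ways for the remaining squires, × 9! ways for the dancers = 40320 × 362880 = 14631321600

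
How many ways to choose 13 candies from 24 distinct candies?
C(24,13) = 24!/(13!×11!) = 2496144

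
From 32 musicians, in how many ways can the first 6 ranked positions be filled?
P(32,6) = 32!/(32-6)! = 652458240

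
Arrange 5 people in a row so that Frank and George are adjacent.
Treat as block: (5-1)! × 2! = 24 × 2 = 48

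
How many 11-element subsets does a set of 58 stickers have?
C(58,11) = 58!/(11!×47!) = 227692286640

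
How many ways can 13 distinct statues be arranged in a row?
13! = 6227020800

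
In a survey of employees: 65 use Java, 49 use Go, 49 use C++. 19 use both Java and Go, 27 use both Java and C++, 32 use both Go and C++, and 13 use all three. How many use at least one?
|A∪B∪C| = 65+49+49-19-27-32+13 = 98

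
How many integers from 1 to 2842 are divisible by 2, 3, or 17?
⌊2842/2⌋+⌊2842/3⌋+⌊2842/17⌋ - ⌊2842/6⌋-⌊2842/34⌋-⌊2842/51⌋ + ⌊2842/102⌋ = 1421+947+167 - 473-83-55 + 27 = 1951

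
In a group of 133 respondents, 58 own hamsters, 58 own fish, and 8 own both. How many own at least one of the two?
|A∪B| = |A| + |B| - |A∩B| = 58 + 58 - 8 = 108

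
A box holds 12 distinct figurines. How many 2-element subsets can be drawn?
C(12,2) = 12!/(2!×10!) = 66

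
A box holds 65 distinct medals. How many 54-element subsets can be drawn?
C(65,54) = 65!/(54!×11!) = 895068996640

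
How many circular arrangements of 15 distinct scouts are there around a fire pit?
Circular: fix one position, arrange the rest. (15-1)! = 87178291200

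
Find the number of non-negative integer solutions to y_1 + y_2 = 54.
C(54+2-1, 2-1) = C(55, 1) = 55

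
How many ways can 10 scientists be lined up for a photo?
10! = 3628800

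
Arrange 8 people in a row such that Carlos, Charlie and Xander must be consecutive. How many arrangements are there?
Treat the 3 as one block: (8-3+1)! × 3! = 720 × 6 = 4320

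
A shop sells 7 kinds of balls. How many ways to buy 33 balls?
C(33+7-1, 7-1) = C(39, 6) = 3262623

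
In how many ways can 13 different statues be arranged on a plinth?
13! = 6227020800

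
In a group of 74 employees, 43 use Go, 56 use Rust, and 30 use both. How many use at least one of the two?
|A∪B| = |A| + |B| - |A∩B| = 43 + 56 - 30 = 69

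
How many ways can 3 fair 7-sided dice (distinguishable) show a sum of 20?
Coefficient of x^20 in (x + x² + ... + x^7)^3. By inclusion-exclusion on dice exceeding 7: Σ_j (-1)^j C(3,j)·C(20-1-7j, 2) = C(3,0)·C(19,2) - C(3,1)·C(12,2) + C(3,2)·C(5,2) = 1·171 - 3·66 + 3·10 = 3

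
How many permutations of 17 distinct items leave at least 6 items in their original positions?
Exactly j fixed points: C(17,j)·!(17-j); sum over j ≥ 6 (derangement numbers via !m = (m-1)·(!(m-1) + !(m-2)): !0..!11 = 1, 0, 1, 2, 9, 44, 265, 1854, 14833, 133496, 1334961, 14684570). Σ_{j=6}^{17} C(17,j)·!(17-j) = C(17,6)·!11 + C(17,7)·!10 + C(17,8)·!9 + C(17,9)·!8 + C(17,10)·!7 + C(17,11)·!6 + C(17,12)·!5 + C(17,13)·!4 + C(17,14)·!3 + C(17,15)·!2 + C(17,16)·!1 + C(17,17)·!0 = 12376·14684570 + 19448·1334961 + 24310·133496 + 24310·14833 + 19448·1854 + 12376·265 + 6188·44 + 2380·9 + 680·2 + 136·1 + 17·0 + 1·1 = 211344069259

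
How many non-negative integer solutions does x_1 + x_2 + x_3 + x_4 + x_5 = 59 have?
C(59+5-1, 5-1) = C(63, 4) = 595665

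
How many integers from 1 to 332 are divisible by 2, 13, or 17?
⌊332/2⌋+⌊332/13⌋+⌊332/17⌋ - ⌊332/26⌋-⌊332/34⌋-⌊332/221⌋ + ⌊332/442⌋ = 166+25+19 - 12-9-1 + 0 = 188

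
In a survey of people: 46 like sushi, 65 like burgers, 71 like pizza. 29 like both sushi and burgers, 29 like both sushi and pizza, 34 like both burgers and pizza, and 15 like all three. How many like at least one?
|A∪B∪C| = 46+65+71-29-29-34+15 = 105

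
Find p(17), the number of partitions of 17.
Pentagonal recurrence p(n) = p(n-1) + p(n-2) - p(n-5) - p(n-7) + p(n-12) + p(n-15) - ... gives p(0..16) = 1, 1, 2, 3, 5, 7, 11, 15, 22, 30, 42, 56, 77, 101, 135, 176, 231. p(17) = p(16) + p(15) - p(12) - p(10) + p(5) + p(2) = 231 + 176 - 77 - 42 + 7 + 2 = 297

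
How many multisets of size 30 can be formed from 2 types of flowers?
C(30+2-1, 2-1) = C(31, 1) = 31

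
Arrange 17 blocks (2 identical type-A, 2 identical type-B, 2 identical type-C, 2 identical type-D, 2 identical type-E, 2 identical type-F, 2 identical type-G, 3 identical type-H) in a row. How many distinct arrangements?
17! / (2! × 2! × 2! × 2! × 2! × 2! × 2! × 3!) = 463134672000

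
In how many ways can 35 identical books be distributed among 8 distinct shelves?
C(35+8-1, 8-1) = C(42, 7) = 26978328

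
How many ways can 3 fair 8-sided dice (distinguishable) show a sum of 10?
Coefficient of x^10 in (x + x² + ... + x^8)^3. By inclusion-exclusion on dice exceeding 8: Σ_j (-1)^j C(3,j)·C(10-1-8j, 2) = C(3,0)·C(9,2) = 1·36 = 36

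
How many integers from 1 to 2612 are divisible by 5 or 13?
⌊2612/5⌋ + ⌊2612/13⌋ - ⌊2612/65⌋ = 522 + 200 - 40 = 682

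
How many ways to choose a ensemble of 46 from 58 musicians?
C(58,46) = 58!/(46!×12!) = 891794789340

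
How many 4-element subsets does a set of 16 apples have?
C(16,4) = 16!/(4!×12!) = 1820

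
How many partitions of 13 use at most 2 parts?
By conjugation, equals partitions of 13 into parts ≤ 2. Let r_j(i) = number of partitions of i into parts ≤ j, for i = 0..13. r_1(i) = 1 for all i; r_j(i) = r_{j-1}(i) + r_j(i-j). Rows j = 2..2: ≤2: 1 1 2 2 3 3 4 4 5 5 6 6 7 7. r_2(13) = 7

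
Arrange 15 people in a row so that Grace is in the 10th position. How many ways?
Fix one position: (15-1)! = 87178291200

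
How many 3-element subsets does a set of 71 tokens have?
C(71,3) = 71!/(3!×68!) = 57155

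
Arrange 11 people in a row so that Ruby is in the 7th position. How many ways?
Fix one position: (11-1)! = 3628800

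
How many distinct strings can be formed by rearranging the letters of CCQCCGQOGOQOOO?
14! / (2! × 4! × 3! × 5!) = 2522520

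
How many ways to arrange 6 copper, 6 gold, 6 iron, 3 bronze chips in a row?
21! / (6! × 6! × 6! × 3!) = 22813670880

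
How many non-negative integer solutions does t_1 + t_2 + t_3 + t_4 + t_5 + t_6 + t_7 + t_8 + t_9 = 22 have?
C(22+9-1, 9-1) = C(30, 8) = 5852925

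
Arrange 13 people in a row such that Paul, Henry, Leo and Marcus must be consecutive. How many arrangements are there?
Treat the 4 as one block: (13-4+1)! × 4! = 3628800 × 24 = 87091200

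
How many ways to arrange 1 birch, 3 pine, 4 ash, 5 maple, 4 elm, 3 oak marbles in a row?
20! / (1! × 3! × 4! × 5! × 4! × 3!) = 977728752000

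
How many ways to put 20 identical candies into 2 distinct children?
C(20+2-1, 2-1) = C(21, 1) = 21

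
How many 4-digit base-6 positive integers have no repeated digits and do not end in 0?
Last digit: 5 nonzero choices. First digit: 4 (nonzero, ≠last). Middle 2: P(4,2) = 12. Total = 240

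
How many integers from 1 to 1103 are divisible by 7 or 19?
⌊1103/7⌋ + ⌊1103/19⌋ - ⌊1103/133⌋ = 157 + 58 - 8 = 207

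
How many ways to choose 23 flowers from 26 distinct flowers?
C(26,23) = 26!/(23!×3!) = 2600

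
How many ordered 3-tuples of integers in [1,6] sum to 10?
Coefficient of x^10 in (x + x² + ... + x^6)^3. By inclusion-exclusion on dice exceeding 6: Σ_j (-1)^j C(3,j)·C(10-1-6j, 2) = C(3,0)·C(9,2) - C(3,1)·C(3,2) = 1·36 - 3·3 = 27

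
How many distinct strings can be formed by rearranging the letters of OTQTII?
6! / (1! × 2! × 2! × 1!) = 180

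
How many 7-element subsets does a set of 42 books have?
C(42,7) = 42!/(7!×35!) = 26978328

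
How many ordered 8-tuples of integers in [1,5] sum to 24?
Coefficient of x^24 in (x + x² + ... + x^5)^8. By inclusion-exclusion on dice exceeding 5: Σ_j (-1)^j C(8,j)·C(24-1-5j, 7) = C(8,0)·C(23,7) - C(8,1)·C(18,7) + C(8,2)·C(13,7) - C(8,3)·C(8,7) = 1·245157 - 8·31824 + 28·1716 - 56·8 = 38165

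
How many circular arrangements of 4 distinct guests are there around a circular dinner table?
Circular: fix one position, arrange the rest. (4-1)! = 6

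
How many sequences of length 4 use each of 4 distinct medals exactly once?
4! = 24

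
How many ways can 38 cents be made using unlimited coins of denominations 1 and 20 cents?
Coefficient of x^38 in 1/(1-x^1) · 1/(1-x^20). Use j coins of 20 for j = 0..⌊38/20⌋ = 1, the rest in 1s: 1 + 1 = 2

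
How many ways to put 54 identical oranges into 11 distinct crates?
C(54+11-1, 11-1) = C(64, 10) = 151473214816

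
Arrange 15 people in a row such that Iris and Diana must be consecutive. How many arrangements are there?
Treat the 2 as one block: (15-2+1)! × 2! = 87178291200 × 2 = 174356582400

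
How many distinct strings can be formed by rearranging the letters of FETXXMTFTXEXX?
13! / (2! × 2! × 3! × 1! × 5!) = 2162160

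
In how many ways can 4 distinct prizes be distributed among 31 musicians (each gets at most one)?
P(31,4) = 31!/(31-4)! = 755160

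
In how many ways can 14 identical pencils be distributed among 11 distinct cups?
C(14+11-1, 11-1) = C(24, 10) = 1961256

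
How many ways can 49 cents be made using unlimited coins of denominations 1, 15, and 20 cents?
Coefficient of x^49 in 1/(1-x^1) · 1/(1-x^15) · 1/(1-x^20). Case on j = number of 20-cent coins (j = 0..2); remainder r = 49 - 20j is made from {1,15} in ⌊r/15⌋+1 ways. r = 49, 29, 9 → 4 + 2 + 1 = 7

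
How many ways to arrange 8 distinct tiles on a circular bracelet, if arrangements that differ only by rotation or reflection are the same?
(8-1)!/2 = 5040/2 = 2520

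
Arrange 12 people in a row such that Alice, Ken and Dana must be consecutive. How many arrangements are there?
Treat the 3 as one block: (12-3+1)! × 3! = 3628800 × 6 = 21772800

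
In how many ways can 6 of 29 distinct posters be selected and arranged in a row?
P(29,6) = 29!/(29-6)! = 342014400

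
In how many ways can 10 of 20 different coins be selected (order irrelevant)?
C(20,10) = 20!/(10!×10!) = 184756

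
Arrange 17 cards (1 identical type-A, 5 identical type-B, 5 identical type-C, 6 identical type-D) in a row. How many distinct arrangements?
17! / (1! × 5! × 5! × 6!) = 34306272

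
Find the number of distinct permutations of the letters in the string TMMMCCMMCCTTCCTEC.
17! / (5! × 7! × 4! × 1!) = 24504480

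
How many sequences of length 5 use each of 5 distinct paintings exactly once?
5! = 120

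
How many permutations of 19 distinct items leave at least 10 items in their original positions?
Exactly j fixed points: C(19,j)·!(19-j); sum over j ≥ 10 (derangement numbers via !m = (m-1)·(!(m-1) + !(m-2)): !0..!9 = 1, 0, 1, 2, 9, 44, 265, 1854, 14833, 133496). Σ_{j=10}^{19} C(19,j)·!(19-j) = C(19,10)·!9 + C(19,11)·!8 + C(19,12)·!7 + C(19,13)·!6 + C(19,14)·!5 + C(19,15)·!4 + C(19,16)·!3 + C(19,17)·!2 + C(19,18)·!1 + C(19,19)·!0 = 92378·133496 + 75582·14833 + 50388·1854 + 27132·265 + 11628·44 + 3876·9 + 969·2 + 171·1 + 19·0 + 1·1 = 13554359252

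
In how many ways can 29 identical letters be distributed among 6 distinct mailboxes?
C(29+6-1, 6-1) = C(34, 5) = 278256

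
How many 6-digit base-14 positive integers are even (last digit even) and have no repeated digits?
Last∈{0,2,4,6,8,10,12}. Last=0: 154440. Last nonzero: 6×12×P(12,4) = 855360. Total = 1009800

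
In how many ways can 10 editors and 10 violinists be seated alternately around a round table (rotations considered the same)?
Fix one of the editors: (10-1)! ways for the remaining editors, × 10! ways for the violinists = 362880 × 3628800 = 1316818944000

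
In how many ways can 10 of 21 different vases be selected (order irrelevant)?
C(21,10) = 21!/(10!×11!) = 352716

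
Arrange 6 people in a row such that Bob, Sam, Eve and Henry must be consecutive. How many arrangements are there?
Treat the 4 as one block: (6-4+1)! × 4! = 6 × 24 = 144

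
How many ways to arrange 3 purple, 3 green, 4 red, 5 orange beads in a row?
15! / (3! × 3! × 4! × 5!) = 12612600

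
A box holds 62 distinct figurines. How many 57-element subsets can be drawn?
C(62,57) = 62!/(57!×5!) = 6471002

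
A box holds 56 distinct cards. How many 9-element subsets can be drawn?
C(56,9) = 56!/(9!×47!) = 7575968400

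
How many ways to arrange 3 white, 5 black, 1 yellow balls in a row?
9! / (3! × 5! × 1!) = 504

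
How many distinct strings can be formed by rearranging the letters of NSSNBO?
6! / (2! × 1! × 2! × 1!) = 180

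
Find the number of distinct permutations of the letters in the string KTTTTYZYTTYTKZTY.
16! / (2! × 4! × 2! × 8!) = 5405400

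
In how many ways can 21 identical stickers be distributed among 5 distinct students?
C(21+5-1, 5-1) = C(25, 4) = 12650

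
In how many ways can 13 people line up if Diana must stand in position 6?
Fix one position: (13-1)! = 479001600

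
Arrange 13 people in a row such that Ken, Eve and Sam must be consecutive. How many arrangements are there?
Treat the 3 as one block: (13-3+1)! × 3! = 39916800 × 6 = 239500800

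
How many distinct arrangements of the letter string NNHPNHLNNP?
10! / (1! × 2! × 5! × 2!) = 7560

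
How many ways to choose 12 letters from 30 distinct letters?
C(30,12) = 30!/(12!×18!) = 86493225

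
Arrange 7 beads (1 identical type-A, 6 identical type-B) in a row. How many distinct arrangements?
7! / (1! × 6!) = 7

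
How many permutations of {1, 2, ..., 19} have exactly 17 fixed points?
Choose the 17 fixed points C(19,17) = 171, derange the rest: !2 = Σ_{j=0}^{2} (-1)^j·2!/j! = 2 - 2 + 1 = 1. Product = 171 × 1 = 171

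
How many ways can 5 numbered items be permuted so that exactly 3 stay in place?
Choose the 3 fixed points C(5,3) = 10, derange the rest: !2 = Σ_{j=0}^{2} (-1)^j·2!/j! = 2 - 2 + 1 = 1. Product = 10 × 1 = 10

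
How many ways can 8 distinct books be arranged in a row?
8! = 40320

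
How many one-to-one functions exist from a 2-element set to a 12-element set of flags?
P(12,2) = 12!/(12-2)! = 132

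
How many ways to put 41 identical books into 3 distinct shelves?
C(41+3-1, 3-1) = C(43, 2) = 903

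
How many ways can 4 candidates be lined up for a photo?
4! = 24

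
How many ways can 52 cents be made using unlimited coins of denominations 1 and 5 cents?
Coefficient of x^52 in 1/(1-x^1) · 1/(1-x^5). Use j coins of 5 for j = 0..⌊52/5⌋ = 10, the rest in 1s: 10 + 1 = 11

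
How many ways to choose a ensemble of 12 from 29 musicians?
C(29,12) = 29!/(12!×17!) = 51895935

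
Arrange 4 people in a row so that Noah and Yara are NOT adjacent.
Total - adjacent = 4! - (4-1)!×2 = 24 - 12 = 12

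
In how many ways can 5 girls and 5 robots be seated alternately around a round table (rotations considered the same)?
Fix one of the girls: (5-1)! ways for the remaining girls, × 5! ways for the robots = 24 × 120 = 2880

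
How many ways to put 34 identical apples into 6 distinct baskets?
C(34+6-1, 6-1) = C(39, 5) = 575757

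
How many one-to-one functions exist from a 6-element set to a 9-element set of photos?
P(9,6) = 9!/(9-6)! = 60480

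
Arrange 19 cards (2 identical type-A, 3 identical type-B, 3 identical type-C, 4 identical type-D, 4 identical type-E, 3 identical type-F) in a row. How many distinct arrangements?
19! / (2! × 3! × 3! × 4! × 4! × 3!) = 488864376000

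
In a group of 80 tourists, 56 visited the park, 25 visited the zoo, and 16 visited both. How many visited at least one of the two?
|A∪B| = |A| + |B| - |A∩B| = 56 + 25 - 16 = 65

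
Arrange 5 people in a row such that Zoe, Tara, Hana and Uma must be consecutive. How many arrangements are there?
Treat the 4 as one block: (5-4+1)! × 4! = 2 × 24 = 48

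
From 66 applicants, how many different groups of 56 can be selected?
C(66,56) = 66!/(56!×10!) = 210980549208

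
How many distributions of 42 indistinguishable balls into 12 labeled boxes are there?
C(42+12-1, 12-1) = C(53, 11) = 76223753060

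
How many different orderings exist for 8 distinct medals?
8! = 40320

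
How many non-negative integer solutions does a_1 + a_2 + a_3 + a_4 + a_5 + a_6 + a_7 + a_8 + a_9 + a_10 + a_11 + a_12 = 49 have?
C(49+12-1, 12-1) = C(60, 11) = 342700125300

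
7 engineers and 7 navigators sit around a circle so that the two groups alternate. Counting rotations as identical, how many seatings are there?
Fix one of the engineers: (7-1)! ways for the remaining engineers, × 7! ways for the navigators = 720 × 5040 = 3628800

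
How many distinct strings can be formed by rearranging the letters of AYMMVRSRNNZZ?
12! / (1! × 2! × 2! × 2! × 1! × 1! × 2! × 1!) = 29937600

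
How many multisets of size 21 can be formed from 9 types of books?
C(21+9-1, 9-1) = C(29, 8) = 4292145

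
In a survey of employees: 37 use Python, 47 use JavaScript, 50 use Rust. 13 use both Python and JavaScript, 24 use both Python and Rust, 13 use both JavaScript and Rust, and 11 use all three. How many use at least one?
|A∪B∪C| = 37+47+50-13-24-13+11 = 95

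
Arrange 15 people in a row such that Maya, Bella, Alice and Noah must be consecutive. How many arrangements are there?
Treat the 4 as one block: (15-4+1)! × 4! = 479001600 × 24 = 11496038400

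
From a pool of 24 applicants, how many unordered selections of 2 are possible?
C(24,2) = 24!/(2!×22!) = 276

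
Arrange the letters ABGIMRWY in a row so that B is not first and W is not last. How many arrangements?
By inclusion-exclusion: 8! - 2×(8-1)! + (8-2)! = 40320 - 10080 + 720 = 30960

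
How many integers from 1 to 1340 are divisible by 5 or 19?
⌊1340/5⌋ + ⌊1340/19⌋ - ⌊1340/95⌋ = 268 + 70 - 14 = 324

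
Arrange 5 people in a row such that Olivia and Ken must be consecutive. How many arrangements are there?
Treat the 2 as one block: (5-2+1)! × 2! = 24 × 2 = 48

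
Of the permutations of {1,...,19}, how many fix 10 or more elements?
Exactly j fixed points: C(19,j)·!(19-j); sum over j ≥ 10 (derangement numbers via !m = (m-1)·(!(m-1) + !(m-2)): !0..!9 = 1, 0, 1, 2, 9, 44, 265, 1854, 14833, 133496). Σ_{j=10}^{19} C(19,j)·!(19-j) = C(19,10)·!9 + C(19,11)·!8 + C(19,12)·!7 + C(19,13)·!6 + C(19,14)·!5 + C(19,15)·!4 + C(19,16)·!3 + C(19,17)·!2 + C(19,18)·!1 + C(19,19)·!0 = 92378·133496 + 75582·14833 + 50388·1854 + 27132·265 + 11628·44 + 3876·9 + 969·2 + 171·1 + 19·0 + 1·1 = 13554359252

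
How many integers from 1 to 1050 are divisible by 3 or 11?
⌊1050/3⌋ + ⌊1050/11⌋ - ⌊1050/33⌋ = 350 + 95 - 31 = 414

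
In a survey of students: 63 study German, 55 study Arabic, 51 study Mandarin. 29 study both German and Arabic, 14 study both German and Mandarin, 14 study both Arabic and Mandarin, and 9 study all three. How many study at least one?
|A∪B∪C| = 63+55+51-29-14-14+9 = 121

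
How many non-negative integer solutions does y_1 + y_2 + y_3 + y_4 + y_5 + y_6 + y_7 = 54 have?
C(54+7-1, 7-1) = C(60, 6) = 50063860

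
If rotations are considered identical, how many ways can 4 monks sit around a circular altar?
Circular: fix one position, arrange the rest. (4-1)! = 6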